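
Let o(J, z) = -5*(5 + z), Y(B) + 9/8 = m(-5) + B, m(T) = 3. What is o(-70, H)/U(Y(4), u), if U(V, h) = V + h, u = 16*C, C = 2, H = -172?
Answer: 6680/303 ≈ 22.046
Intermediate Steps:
Y(B) = 15/8 + B (Y(B) = -9/8 + (3 + B) = 15/8 + B)
o(J, z) = -25 - 5*z
u = 32 (u = 16*2 = 32)
o(-70, H)/U(Y(4), u) = (-25 - 5*(-172))/((15/8 + 4) + 32) = (-25 + 860)/(47/8 + 32) = 835/(303/8) = 835*(8/303) = 6680/303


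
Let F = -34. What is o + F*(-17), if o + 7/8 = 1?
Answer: 4625/8 ≈ 578.13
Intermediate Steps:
o = ⅛ (o = -7/8 + 1 = ⅛ ≈ 0.12500)
o + F*(-17) = ⅛ - 34*(-17) = ⅛ + 578 = 4625/8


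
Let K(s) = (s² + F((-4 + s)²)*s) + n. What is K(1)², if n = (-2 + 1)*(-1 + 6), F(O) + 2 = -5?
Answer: 121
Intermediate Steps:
F(O) = -7 (F(O) = -2 - 5 = -7)
n = -5 (n = -1*5 = -5)
K(s) = -5 + s² - 7*s (K(s) = (s² - 7*s) - 5 = -5 + s² - 7*s)
K(1)² = (-5 + 1² - 7*1)² = (-5 + 1 - 7)² = (-11)² = 121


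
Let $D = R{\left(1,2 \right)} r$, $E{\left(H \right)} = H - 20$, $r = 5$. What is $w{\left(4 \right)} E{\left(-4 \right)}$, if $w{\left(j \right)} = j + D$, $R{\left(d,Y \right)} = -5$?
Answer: $504$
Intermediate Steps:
$E{\left(H \right)} = -20 + H$
$D = -25$ ($D = \left(-5\right) 5 = -25$)
$w{\left(j \right)} = -25 + j$ ($w{\left(j \right)} = j - 25 = -25 + j$)
$w{\left(4 \right)} E{\left(-4 \right)} = \left(-25 + 4\right) \left(-20 - 4\right) = \left(-21\right) \left(-24\right) = 504$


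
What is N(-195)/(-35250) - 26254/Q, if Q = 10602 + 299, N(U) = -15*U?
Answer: -12764519/5123470 ≈ -2.4914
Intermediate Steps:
Q = 10901
N(-195)/(-35250) - 26254/Q = -15*(-195)/(-35250) - 26254/10901 = 2925*(-1/35250) - 26254*1/10901 = -39/470 - 26254/10901 = -12764519/5123470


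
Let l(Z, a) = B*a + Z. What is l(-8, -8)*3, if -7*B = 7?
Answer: 0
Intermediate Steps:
B = -1 (B = -1/7*7 = -1)
l(Z, a) = Z - a (l(Z, a) = -a + Z = Z - a)
l(-8, -8)*3 = (-8 - 1*(-8))*3 = (-8 + 8)*3 = 0*3 = 0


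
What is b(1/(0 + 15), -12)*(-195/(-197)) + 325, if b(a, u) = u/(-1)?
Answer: 66365/197 ≈ 336.88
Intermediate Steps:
b(a, u) = -u (b(a, u) = u*(-1) = -u)
b(1/(0 + 15), -12)*(-195/(-197)) + 325 = (-1*(-12))*(-195/(-197)) + 325 = 12*(-195*(-1/197)) + 325 = 12*(195/197) + 325 = 2340/197 + 325 = 66365/197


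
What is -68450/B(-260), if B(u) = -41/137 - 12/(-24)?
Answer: -3751060/11 ≈ -3.4101e+5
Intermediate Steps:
B(u) = 55/274 (B(u) = -41*1/137 - 12*(-1/24) = -41/137 + 1/2 = 55/274)
-68450/B(-260) = -68450/55/274 = -68450*274/55 = -3751060/11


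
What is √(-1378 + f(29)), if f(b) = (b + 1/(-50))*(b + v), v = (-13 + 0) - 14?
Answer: I*√33001/5 ≈ 36.332*I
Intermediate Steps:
v = -27 (v = -13 - 14 = -27)
f(b) = (-27 + b)*(-1/50 + b) (f(b) = (b + 1/(-50))*(b - 27) = (b - 1/50)*(-27 + b) = (-1/50 + b)*(-27 + b) = (-27 + b)*(-1/50 + b))
√(-1378 + f(29)) = √(-1378 + (27/50 + 29² - 1351/50*29)) = √(-1378 + (27/50 + 841 - 39179/50)) = √(-1378 + 1449/25) = √(-33001/25) = I*√33001/5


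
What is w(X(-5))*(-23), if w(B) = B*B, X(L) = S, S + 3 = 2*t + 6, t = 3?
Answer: -1863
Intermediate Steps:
S = 9 (S = -3 + (2*3 + 6) = -3 + (6 + 6) = -3 + 12 = 9)
X(L) = 9
w(B) = B²
w(X(-5))*(-23) = 9²*(-23) = 81*(-23) = -1863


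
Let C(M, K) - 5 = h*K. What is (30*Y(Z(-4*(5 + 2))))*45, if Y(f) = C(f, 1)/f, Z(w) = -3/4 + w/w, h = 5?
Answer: 54000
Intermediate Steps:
C(M, K) = 5 + 5*K
Z(w) = ¼ (Z(w) = -3*¼ + 1 = -¾ + 1 = ¼)
Y(f) = 10/f (Y(f) = (5 + 5*1)/f = (5 + 5)/f = 10/f)
(30*Y(Z(-4*(5 + 2))))*45 = (30*(10/(¼)))*45 = (30*(10*4))*45 = (30*40)*45 = 1200*45 = 54000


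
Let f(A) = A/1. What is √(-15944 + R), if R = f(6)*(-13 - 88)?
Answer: 5*I*√662 ≈ 128.65*I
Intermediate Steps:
f(A) = A (f(A) = A*1 = A)
R = -606 (R = 6*(-13 - 88) = 6*(-101) = -606)
√(-15944 + R) = √(-15944 - 606) = √(-16550) = 5*I*√662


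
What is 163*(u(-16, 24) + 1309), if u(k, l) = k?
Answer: 210759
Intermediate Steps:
163*(u(-16, 24) + 1309) = 163*(-16 + 1309) = 163*1293 = 210759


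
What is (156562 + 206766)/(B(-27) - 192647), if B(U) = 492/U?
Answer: -3269952/1733987 ≈ -1.8858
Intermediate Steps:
(156562 + 206766)/(B(-27) - 192647) = (156562 + 206766)/(492/(-27) - 192647) = 363328/(492*(-1/27) - 192647) = 363328/(-164/9 - 192647) = 363328/(-1733987/9) = 363328*(-9/1733987) = -3269952/1733987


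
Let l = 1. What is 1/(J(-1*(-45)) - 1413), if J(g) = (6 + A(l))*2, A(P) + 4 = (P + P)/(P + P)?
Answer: -1/1407 ≈ -0.00071073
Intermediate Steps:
A(P) = -3 (A(P) = -4 + (P + P)/(P + P) = -4 + (2*P)/((2*P)) = -4 + (2*P)*(1/(2*P)) = -4 + 1 = -3)
J(g) = 6 (J(g) = (6 - 3)*2 = 3*2 = 6)
1/(J(-1*(-45)) - 1413) = 1/(6 - 1413) = 1/(-1407) = -1/1407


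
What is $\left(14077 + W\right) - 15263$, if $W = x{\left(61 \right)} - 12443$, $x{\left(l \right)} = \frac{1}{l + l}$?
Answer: $- \frac{1662737}{122} \approx -13629.0$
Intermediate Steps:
$x{\left(l \right)} = \frac{1}{2 l}$
$W = - \frac{1518045}{122}$ ($W = \frac{1}{2 \cdot 61} - 12443 = \frac{1}{2} \cdot \frac{1}{61} - 12443 = \frac{1}{122} - 12443 = - \frac{1518045}{122} \approx -12443.0$)
$\left(14077 + W\right) - 15263 = \left(14077 - \frac{1518045}{122}\right) - 15263 = \frac{199349}{122} - 15263 = - \frac{1662737}{122}$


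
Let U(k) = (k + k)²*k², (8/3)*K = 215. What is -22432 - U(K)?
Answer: -173099770993/1024 ≈ -1.6904e+8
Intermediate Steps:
K = 645/8 (K = (3/8)*215 = 645/8 ≈ 80.625)
U(k) = 4*k⁴ (U(k) = (2*k)²*k² = (4*k²)*k² = 4*k⁴)
-22432 - U(K) = -22432 - 4*(645/8)⁴ = -22432 - 4*173076800625/4096 = -22432 - 1*173076800625/1024 = -22432 - 173076800625/1024 = -173099770993/1024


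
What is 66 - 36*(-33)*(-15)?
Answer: -17754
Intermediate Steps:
66 - 36*(-33)*(-15) = 66 + 1188*(-15) = 66 - 17820 = -17754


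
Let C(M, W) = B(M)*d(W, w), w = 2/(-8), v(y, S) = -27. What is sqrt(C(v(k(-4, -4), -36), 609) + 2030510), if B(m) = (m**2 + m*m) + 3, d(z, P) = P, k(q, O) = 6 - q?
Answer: sqrt(8120579)/2 ≈ 1424.8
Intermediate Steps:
w = -1/4 (w = 2*(-1/8) = -1/4 ≈ -0.25000)
B(m) = 3 + 2*m**2 (B(m) = (m**2 + m**2) + 3 = 2*m**2 + 3 = 3 + 2*m**2)
C(M, W) = -3/4 - M**2/2 (C(M, W) = (3 + 2*M**2)*(-1/4) = -3/4 - M**2/2)
sqrt(C(v(k(-4, -4), -36), 609) + 2030510) = sqrt((-3/4 - 1/2*(-27)**2) + 2030510) = sqrt((-3/4 - 1/2*729) + 2030510) = sqrt((-3/4 - 729/2) + 2030510) = sqrt(-1461/4 + 2030510) = sqrt(8120579/4) = sqrt(8120579)/2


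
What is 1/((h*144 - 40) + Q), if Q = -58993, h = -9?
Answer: -1/60329 ≈ -1.6576e-5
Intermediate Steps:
1/((h*144 - 40) + Q) = 1/((-9*144 - 40) - 58993) = 1/((-1296 - 40) - 58993) = 1/(-1336 - 58993) = 1/(-60329) = -1/60329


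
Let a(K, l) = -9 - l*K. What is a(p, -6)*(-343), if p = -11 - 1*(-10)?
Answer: 5145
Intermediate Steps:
p = -1 (p = -11 + 10 = -1)
a(K, l) = -9 - K*l
a(p, -6)*(-343) = (-9 - 1*(-1)*(-6))*(-343) = (-9 - 6)*(-343) = -15*(-343) = 5145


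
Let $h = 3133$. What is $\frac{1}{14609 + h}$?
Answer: $\frac{1}{17742} \approx 5.6363 \cdot 10^{-5}$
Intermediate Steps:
$\frac{1}{14609 + h} = \frac{1}{14609 + 3133} = \frac{1}{17742}$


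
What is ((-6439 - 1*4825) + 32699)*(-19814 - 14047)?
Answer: -725810535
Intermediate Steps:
((-6439 - 1*4825) + 32699)*(-19814 - 14047) = ((-6439 - 4825) + 32699)*(-33861) = (-11264 + 32699)*(-33861) = 21435*(-33861) = -725810535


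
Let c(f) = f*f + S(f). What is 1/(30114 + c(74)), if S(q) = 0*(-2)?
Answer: 1/35590 ≈ 2.8098e-5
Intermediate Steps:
S(q) = 0
c(f) = f² (c(f) = f*f + 0 = f² + 0 = f²)
1/(30114 + c(74)) = 1/(30114 + 74²) = 1/(30114 + 5476) = 1/35590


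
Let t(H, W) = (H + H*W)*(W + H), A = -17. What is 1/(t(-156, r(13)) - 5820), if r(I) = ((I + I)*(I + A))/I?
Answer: -1/184908 ≈ -5.4081e-6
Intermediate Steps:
r(I) = -34 + 2*I (r(I) = ((I + I)*(I - 17))/I = ((2*I)*(-17 + I))/I = (2*I*(-17 + I))/I = -34 + 2*I)
t(H, W) = (H + W)*(H + H*W) (t(H, W) = (H + H*W)*(H + W) = (H + W)*(H + H*W))
1/(t(-156, r(13)) - 5820) = 1/(-156*(-156 + (-34 + 2*13) + (-34 + 2*13)² - 156*(-34 + 2*13)) - 5820) = 1/(-156*(-156 + (-34 + 26) + (-34 + 26)² - 156*(-34 + 26)) - 5820) = 1/(-156*(-156 - 8 + (-8)² - 156*(-8)) - 5820) = 1/(-156*(-156 - 8 + 64 + 1248) - 5820) = 1/(-156*1148 - 5820) = 1/(-179088 - 5820) = 1/(-184908) = -1/184908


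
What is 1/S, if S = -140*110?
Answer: -1/15400 ≈ -6.4935e-5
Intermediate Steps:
S = -15400
1/S = 1/(-15400) = -1/15400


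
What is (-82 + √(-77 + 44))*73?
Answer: -5986 + 73*I*√33 ≈ -5986.0 + 419.35*I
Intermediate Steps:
(-82 + √(-77 + 44))*73 = (-82 + √(-33))*73 = (-82 + I*√33)*73 = -5986 + 73*I*√33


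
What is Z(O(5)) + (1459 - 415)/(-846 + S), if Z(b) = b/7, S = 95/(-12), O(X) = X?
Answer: -36461/71729 ≈ -0.50832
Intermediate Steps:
S = -95/12 (S = -1/12*95 = -95/12 ≈ -7.9167)
Z(b) = b/7 (Z(b) = b*(1/7) = b/7)
Z(O(5)) + (1459 - 415)/(-846 + S) = (1/7)*5 + (1459 - 415)/(-846 - 95/12) = 5/7 + 1044/(-10247/12) = 5/7 + 1044*(-12/10247) = 5/7 - 12528/10247 = -36461/71729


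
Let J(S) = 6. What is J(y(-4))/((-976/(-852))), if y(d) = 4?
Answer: 639/122 ≈ 5.2377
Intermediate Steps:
J(y(-4))/((-976/(-852))) = 6/((-976/(-852))) = 6/((-976*(-1/852))) = 6/(244/213) = 6*(213/244) = 639/122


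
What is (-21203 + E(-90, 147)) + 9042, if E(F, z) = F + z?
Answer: -12104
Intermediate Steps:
(-21203 + E(-90, 147)) + 9042 = (-21203 + (-90 + 147)) + 9042 = (-21203 + 57) + 9042 = -21146 + 9042 = -12104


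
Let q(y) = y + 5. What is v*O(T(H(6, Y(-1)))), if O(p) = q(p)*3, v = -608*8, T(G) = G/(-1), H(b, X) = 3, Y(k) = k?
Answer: -29184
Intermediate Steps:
q(y) = 5 + y
T(G) = -G (T(G) = G*(-1) = -G)
v = -4864
O(p) = 15 + 3*p (O(p) = (5 + p)*3 = 15 + 3*p)
v*O(T(H(6, Y(-1)))) = -4864*(15 + 3*(-1*3)) = -4864*(15 + 3*(-3)) = -4864*(15 - 9) = -4864*6 = -29184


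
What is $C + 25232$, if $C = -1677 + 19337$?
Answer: $42892$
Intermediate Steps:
$C = 17660$
$C + 25232 = 17660 + 25232 = 42892$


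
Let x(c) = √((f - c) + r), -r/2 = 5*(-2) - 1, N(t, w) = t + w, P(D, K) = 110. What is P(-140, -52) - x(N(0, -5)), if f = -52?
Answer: 110 - 5*I ≈ 110.0 - 5.0*I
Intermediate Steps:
r = 22 (r = -2*(5*(-2) - 1) = -2*(-10 - 1) = -2*(-11) = 22)
x(c) = √(-30 - c) (x(c) = √((-52 - c) + 22) = √(-30 - c))
P(-140, -52) - x(N(0, -5)) = 110 - √(-30 - (0 - 5)) = 110 - √(-30 - 1*(-5)) = 110 - √(-30 + 5) = 110 - √(-25) = 110 - 5*I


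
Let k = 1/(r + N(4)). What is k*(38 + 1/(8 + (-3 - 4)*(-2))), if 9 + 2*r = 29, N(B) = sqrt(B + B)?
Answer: 4185/1012 - 837*sqrt(2)/1012 ≈ 2.9657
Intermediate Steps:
N(B) = sqrt(2)*sqrt(B) (N(B) = sqrt(2*B) = sqrt(2)*sqrt(B))
r = 10 (r = -9/2 + (1/2)*29 = -9/2 + 29/2 = 10)
k = 1/(10 + 2*sqrt(2)) (k = 1/(10 + sqrt(2)*sqrt(4)) = 1/(10 + sqrt(2)*2) = 1/(10 + 2*sqrt(2)) ≈ 0.077952)
k*(38 + 1/(8 + (-3 - 4)*(-2))) = (5/46 - sqrt(2)/46)*(38 + 1/(8 + (-3 - 4)*(-2))) = (5/46 - sqrt(2)/46)*(38 + 1/(8 - 7*(-2))) = (5/46 - sqrt(2)/46)*(38 + 1/(8 + 14)) = (5/46 - sqrt(2)/46)*(38 + 1/22) = (5/46 - sqrt(2)/46)*(837/22) = 4185/1012 - 837*sqrt(2)/1012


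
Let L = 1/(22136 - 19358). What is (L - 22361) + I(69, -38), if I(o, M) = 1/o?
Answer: -1428732785/63894 ≈ -22361.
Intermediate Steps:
L = 1/2778 ≈ 0.00035997
(L - 22361) + I(69, -38) = (1/2778 - 22361) + 1/69 = -62118857/2778 + 1/69 = -1428732785/63894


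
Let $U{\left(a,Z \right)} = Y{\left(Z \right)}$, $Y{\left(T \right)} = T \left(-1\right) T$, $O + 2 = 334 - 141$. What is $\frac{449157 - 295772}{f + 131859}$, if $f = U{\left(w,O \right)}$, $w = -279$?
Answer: $\frac{153385}{95378} \approx 1.6082$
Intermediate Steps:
$O = 191$ ($O = -2 + \left(334 - 141\right) = -2 + 193 = 191$)
$Y{\left(T \right)} = - T^{2}$ ($Y{\left(T \right)} = - T T = - T^{2}$)
$U{\left(a,Z \right)} = - Z^{2}$
$f = -36481$ ($f = - 191^{2} = \left(-1\right) 36481 = -36481$)
$\frac{449157 - 295772}{f + 131859} = \frac{449157 - 295772}{-36481 + 131859} = \frac{153385}{95378}$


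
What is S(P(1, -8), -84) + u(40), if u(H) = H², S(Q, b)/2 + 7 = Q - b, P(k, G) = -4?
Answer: 1746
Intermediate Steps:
S(Q, b) = -14 - 2*b + 2*Q (S(Q, b) = -14 + 2*(Q - b) = -14 + (-2*b + 2*Q) = -14 - 2*b + 2*Q)
S(P(1, -8), -84) + u(40) = (-14 - 2*(-84) + 2*(-4)) + 40² = (-14 + 168 - 8) + 1600 = 146 + 1600 = 1746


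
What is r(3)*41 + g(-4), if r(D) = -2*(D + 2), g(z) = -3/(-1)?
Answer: -407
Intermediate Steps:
g(z) = 3 (g(z) = -3*(-1) = 3)
r(D) = -4 - 2*D (r(D) = -2*(2 + D) = -4 - 2*D)
r(3)*41 + g(-4) = (-4 - 2*3)*41 + 3 = (-4 - 6)*41 + 3 = -10*41 + 3 = -410 + 3 = -407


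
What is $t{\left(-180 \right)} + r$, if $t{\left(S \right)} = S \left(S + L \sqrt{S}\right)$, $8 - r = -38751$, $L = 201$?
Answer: $71159 - 217080 i \sqrt{5} \approx 71159.0 - 4.8541 \cdot 10^{5} i$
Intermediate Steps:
$r = 38759$ ($r = 8 - -38751 = 8 + 38751 = 38759$)
$t{\left(S \right)} = S \left(S + 201 \sqrt{S}\right)$
$t{\left(-180 \right)} + r = \left(\left(-180\right)^{2} + 201 \left(-180\right)^{\frac{3}{2}}\right) + 38759 = \left(32400 + 201 \left(- 1080 i \sqrt{5}\right)\right) + 38759 = \left(32400 - 217080 i \sqrt{5}\right) + 38759 = 71159 - 217080 i \sqrt{5}$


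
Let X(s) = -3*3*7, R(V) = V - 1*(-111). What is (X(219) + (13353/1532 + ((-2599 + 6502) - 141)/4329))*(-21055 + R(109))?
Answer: 820086997545/736892 ≈ 1.1129e+6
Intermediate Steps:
R(V) = 111 + V (R(V) = V + 111 = 111 + V)
X(s) = -63 (X(s) = -9*7 = -63)
(X(219) + (13353/1532 + ((-2599 + 6502) - 141)/4329))*(-21055 + R(109)) = (-63 + (13353/1532 + ((-2599 + 6502) - 141)/4329))*(-21055 + (111 + 109)) = (-63 + (13353*(1/1532) + (3903 - 141)*(1/4329)))*(-21055 + 220) = (-63 + (13353/1532 + 3762*(1/4329)))*(-20835) = (-63 + (13353/1532 + 418/481))*(-20835) = (-63 + 7063169/736892)*(-20835) = -39361027/736892*(-20835) = 820086997545/736892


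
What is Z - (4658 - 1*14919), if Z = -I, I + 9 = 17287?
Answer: -7017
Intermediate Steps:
I = 17278 (I = -9 + 17287 = 17278)
Z = -17278 (Z = -1*17278 = -17278)
Z - (4658 - 1*14919) = -17278 - (4658 - 1*14919) = -17278 - (4658 - 14919) = -17278 - 1*(-10261) = -17278 + 10261 = -7017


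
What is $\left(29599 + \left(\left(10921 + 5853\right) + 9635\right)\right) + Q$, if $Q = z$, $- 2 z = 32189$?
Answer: $\frac{79827}{2} \approx 39914.0$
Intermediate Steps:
$z = - \frac{32189}{2}$ ($z = \left(- \frac{1}{2}\right) 32189 = - \frac{32189}{2} \approx -16095.0$)
$Q = - \frac{32189}{2} \approx -16095.0$
$\left(29599 + \left(\left(10921 + 5853\right) + 9635\right)\right) + Q = \left(29599 + \left(\left(10921 + 5853\right) + 9635\right)\right) - \frac{32189}{2} = \left(29599 + \left(16774 + 9635\right)\right) - \frac{32189}{2} = \left(29599 + 26409\right) - \frac{32189}{2} = 56008 - \frac{32189}{2} = \frac{79827}{2}$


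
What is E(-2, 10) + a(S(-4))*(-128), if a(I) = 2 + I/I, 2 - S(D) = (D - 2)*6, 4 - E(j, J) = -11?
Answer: -369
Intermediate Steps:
E(j, J) = 15 (E(j, J) = 4 - 1*(-11) = 4 + 11 = 15)
S(D) = 14 - 6*D (S(D) = 2 - (D - 2)*6 = 2 - (-2 + D)*6 = 2 - (-12 + 6*D) = 2 + (12 - 6*D) = 14 - 6*D)
a(I) = 3 (a(I) = 2 + 1 = 3)
E(-2, 10) + a(S(-4))*(-128) = 15 + 3*(-128) = 15 - 384 = -369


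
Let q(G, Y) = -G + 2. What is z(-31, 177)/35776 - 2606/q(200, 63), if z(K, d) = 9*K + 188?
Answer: 3585163/272448 ≈ 13.159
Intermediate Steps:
z(K, d) = 188 + 9*K
q(G, Y) = 2 - G
z(-31, 177)/35776 - 2606/q(200, 63) = (188 + 9*(-31))/35776 - 2606/(2 - 1*200) = (188 - 279)*(1/35776) - 2606/(2 - 200) = -91*1/35776 - 2606/(-198) = -7/2752 - 2606*(-1/198) = -7/2752 + 1303/99 = 3585163/272448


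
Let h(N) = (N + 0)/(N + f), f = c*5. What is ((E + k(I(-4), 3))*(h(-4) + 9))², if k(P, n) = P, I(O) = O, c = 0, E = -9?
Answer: 16900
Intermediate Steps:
f = 0 (f = 0*5 = 0)
h(N) = 1 (h(N) = (N + 0)/(N + 0) = N/N = 1)
((E + k(I(-4), 3))*(h(-4) + 9))² = ((-9 - 4)*(1 + 9))² = (-13*10)² = (-130)² = 16900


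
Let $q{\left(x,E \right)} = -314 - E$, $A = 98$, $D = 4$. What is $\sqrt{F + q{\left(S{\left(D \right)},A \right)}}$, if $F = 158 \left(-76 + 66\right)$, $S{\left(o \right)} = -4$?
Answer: $2 i \sqrt{498} \approx 44.632 i$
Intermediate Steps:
$F = -1580$ ($F = 158 \left(-10\right) = -1580$)
$\sqrt{F + q{\left(S{\left(D \right)},A \right)}} = \sqrt{-1580 - 412} = \sqrt{-1992} = 2 i \sqrt{498}$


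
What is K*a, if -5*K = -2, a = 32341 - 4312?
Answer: 56058/5 ≈ 11212.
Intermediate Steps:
a = 28029
K = ⅖ (K = -⅕*(-2) = ⅖ ≈ 0.40000)
K*a = (⅖)*28029 = 56058/5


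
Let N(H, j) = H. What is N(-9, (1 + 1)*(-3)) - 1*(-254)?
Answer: 245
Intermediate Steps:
N(-9, (1 + 1)*(-3)) - 1*(-254) = -9 - 1*(-254) = -9 + 254 = 245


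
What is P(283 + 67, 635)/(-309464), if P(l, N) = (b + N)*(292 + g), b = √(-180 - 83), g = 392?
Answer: -108585/77366 - 171*I*√263/77366 ≈ -1.4035 - 0.035845*I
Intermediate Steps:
b = I*√263 (b = √(-263) = I*√263 ≈ 16.217*I)
P(l, N) = 684*N + 684*I*√263 (P(l, N) = (I*√263 + N)*(292 + 392) = (N + I*√263)*684 = 684*N + 684*I*√263)
P(283 + 67, 635)/(-309464) = (684*635 + 684*I*√263)/(-309464) = (434340 + 684*I*√263)*(-1/309464) = -108585/77366 - 171*I*√263/77366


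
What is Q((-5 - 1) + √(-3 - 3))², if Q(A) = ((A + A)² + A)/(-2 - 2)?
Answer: -129/8 - 2679*I*√6/4 ≈ -16.125 - 1640.5*I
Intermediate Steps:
Q(A) = -A² - A/4 (Q(A) = ((2*A)² + A)/(-4) = (4*A² + A)*(-¼) = (A + 4*A²)*(-¼) = -A² - A/4)
Q((-5 - 1) + √(-3 - 3))² = (-((-5 - 1) + √(-3 - 3))*(¼ + ((-5 - 1) + √(-3 - 3))))² = (-(-6 + √(-6))*(¼ + (-6 + √(-6))))² = (-(-6 + I*√6)*(¼ + (-6 + I*√6)))² = (-(-6 + I*√6)*(-23/4 + I*√6))² = (-6 + I*√6)²*(-23/4 + I*√6)²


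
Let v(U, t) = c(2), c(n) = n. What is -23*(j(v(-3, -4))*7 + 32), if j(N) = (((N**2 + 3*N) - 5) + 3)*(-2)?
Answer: 1840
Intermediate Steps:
v(U, t) = 2
j(N) = 4 - 6*N - 2*N**2 (j(N) = ((-5 + N**2 + 3*N) + 3)*(-2) = (-2 + N**2 + 3*N)*(-2) = 4 - 6*N - 2*N**2)
-23*(j(v(-3, -4))*7 + 32) = -23*((4 - 6*2 - 2*2**2)*7 + 32) = -23*((4 - 12 - 2*4)*7 + 32) = -23*((4 - 12 - 8)*7 + 32) = -23*(-16*7 + 32) = -23*(-112 + 32) = -23*(-80) = 1840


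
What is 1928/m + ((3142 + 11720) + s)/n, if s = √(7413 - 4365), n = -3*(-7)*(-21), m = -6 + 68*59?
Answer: -9781154/294441 - 2*√762/441 ≈ -33.345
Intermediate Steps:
m = 4006 (m = -6 + 4012 = 4006)
n = -441 (n = 21*(-21) = -441)
s = 2*√762 (s = √3048 = 2*√762 ≈ 55.209)
1928/m + ((3142 + 11720) + s)/n = 1928/4006 + ((3142 + 11720) + 2*√762)/(-441) = 1928*(1/4006) + (14862 + 2*√762)*(-1/441) = 964/2003 + (-4954/147 - 2*√762/441) = -9781154/294441 - 2*√762/441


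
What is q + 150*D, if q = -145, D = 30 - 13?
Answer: 2405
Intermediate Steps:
D = 17
q + 150*D = -145 + 150*17 = -145 + 2550 = 2405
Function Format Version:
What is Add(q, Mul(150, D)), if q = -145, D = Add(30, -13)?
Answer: 2405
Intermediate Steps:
D = 17
Add(q, Mul(150, D)) = Add(-145, Mul(150, 17)) = Add(-145, 2550) = 2405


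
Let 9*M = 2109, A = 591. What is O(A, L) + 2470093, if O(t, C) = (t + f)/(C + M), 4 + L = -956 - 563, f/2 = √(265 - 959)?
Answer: 9549377765/3866 - 3*I*√694/1933 ≈ 2.4701e+6 - 0.040886*I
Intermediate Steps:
f = 2*I*√694 (f = 2*√(265 - 959) = 2*√(-694) = 2*(I*√694) = 2*I*√694 ≈ 52.688*I)
L = -1523 (L = -4 + (-956 - 563) = -4 - 1519 = -1523)
M = 703/3 (M = (⅑)*2109 = 703/3 ≈ 234.33)
O(t, C) = (t + 2*I*√694)/(703/3 + C) (O(t, C) = (t + 2*I*√694)/(C + 703/3) = (t + 2*I*√694)/(703/3 + C))
O(A, L) + 2470093 = 3*(591 + 2*I*√694)/(703 + 3*(-1523)) + 2470093 = 3*(591 + 2*I*√694)/(703 - 4569) + 2470093 = 3*(591 + 2*I*√694)/(-3866) + 2470093 = 3*(-1/3866)*(591 + 2*I*√694) + 2470093 = (-1773/3866 - 3*I*√694/1933) + 2470093 = 9549377765/3866 - 3*I*√694/1933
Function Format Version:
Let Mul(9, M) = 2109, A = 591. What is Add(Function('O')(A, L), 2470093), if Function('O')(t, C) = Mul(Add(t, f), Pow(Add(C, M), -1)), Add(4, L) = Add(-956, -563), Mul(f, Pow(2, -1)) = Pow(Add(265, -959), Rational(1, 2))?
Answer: Add(Rational(9549377765, 3866), Mul(Rational(-3, 1933), I, Pow(694, Rational(1, 2)))) ≈ Add(2.4701e+6, Mul(-0.040886, I))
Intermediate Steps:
f = Mul(2, I, Pow(694, Rational(1, 2))) (f = Mul(2, Pow(Add(265, -959), Rational(1, 2))) = Mul(2, Pow(-694, Rational(1, 2))) = Mul(2, Mul(I, Pow(694, Rational(1, 2)))) = Mul(2, I, Pow(694, Rational(1, 2))) ≈ Mul(52.688, I))
L = -1523 (L = Add(-4, Add(-956, -563)) = Add(-4, -1519) = -1523)
M = Rational(703, 3) (M = Mul(Rational(1, 9), 2109) = Rational(703, 3) ≈ 234.33)
Function('O')(t, C) = Mul(Pow(Add(Rational(703, 3), C), -1), Add(t, Mul(2, I, Pow(694, Rational(1, 2))))) (Function('O')(t, C) = Mul(Add(t, Mul(2, I, Pow(694, Rational(1, 2)))), Pow(Add(C, Rational(703, 3)), -1)) = Mul(Add(t, Mul(2, I, Pow(694, Rational(1, 2)))), Pow(Add(Rational(703, 3), C), -1)) = Mul(Pow(Add(Rational(703, 3), C), -1), Add(t, Mul(2, I, Pow(694, Rational(1, 2))))))
Add(Function('O')(A, L), 2470093) = Add(Mul(3, Pow(Add(703, Mul(3, -1523)), -1), Add(591, Mul(2, I, Pow(694, Rational(1, 2))))), 2470093) = Add(Mul(3, Pow(Add(703, -4569), -1), Add(591, Mul(2, I, Pow(694, Rational(1, 2))))), 2470093) = Add(Mul(3, Pow(-3866, -1), Add(591, Mul(2, I, Pow(694, Rational(1, 2))))), 2470093) = Add(Mul(3, Rational(-1, 3866), Add(591, Mul(2, I, Pow(694, Rational(1, 2))))), 2470093) = Add(Add(Rational(-1773, 3866), Mul(Rational(-3, 1933), I, Pow(694, Rational(1, 2)))), 2470093) = Add(Rational(9549377765, 3866), Mul(Rational(-3, 1933), I, Pow(694, Rational(1, 2))))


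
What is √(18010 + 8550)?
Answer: 8*√415 ≈ 162.97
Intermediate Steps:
√(18010 + 8550) = √26560 = 8*√415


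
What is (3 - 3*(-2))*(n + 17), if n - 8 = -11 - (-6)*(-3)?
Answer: -36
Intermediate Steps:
n = -21 (n = 8 + (-11 - (-6)*(-3)) = 8 + (-11 - 1*18) = 8 + (-11 - 18) = 8 - 29 = -21)
(3 - 3*(-2))*(n + 17) = (3 - 3*(-2))*(-21 + 17) = (3 + 6)*(-4) = 9*(-4) = -36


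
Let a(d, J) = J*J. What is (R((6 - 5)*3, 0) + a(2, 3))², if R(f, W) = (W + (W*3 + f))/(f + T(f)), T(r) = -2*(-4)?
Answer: 10404/121 ≈ 85.984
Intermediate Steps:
a(d, J) = J²
T(r) = 8
R(f, W) = (f + 4*W)/(8 + f) (R(f, W) = (W + (W*3 + f))/(f + 8) = (W + (3*W + f))/(8 + f) = (W + (f + 3*W))/(8 + f) = (f + 4*W)/(8 + f))
(R((6 - 5)*3, 0) + a(2, 3))² = (((6 - 5)*3 + 4*0)/(8 + (6 - 5)*3) + 3²)² = ((1*3 + 0)/(8 + 1*3) + 9)² = ((3 + 0)/(8 + 3) + 9)² = (3/11 + 9)² = (102/11)² = 10404/121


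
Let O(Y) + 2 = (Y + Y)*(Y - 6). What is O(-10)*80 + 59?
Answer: 25499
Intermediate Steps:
O(Y) = -2 + 2*Y*(-6 + Y) (O(Y) = -2 + (Y + Y)*(Y - 6) = -2 + (2*Y)*(-6 + Y) = -2 + 2*Y*(-6 + Y))
O(-10)*80 + 59 = (-2 - 12*(-10) + 2*(-10)²)*80 + 59 = (-2 + 120 + 2*100)*80 + 59 = (-2 + 120 + 200)*80 + 59 = 318*80 + 59 = 25440 + 59 = 25499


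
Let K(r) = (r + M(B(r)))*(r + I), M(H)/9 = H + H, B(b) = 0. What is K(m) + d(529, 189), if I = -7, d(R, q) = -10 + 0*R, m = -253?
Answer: 65770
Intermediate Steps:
M(H) = 18*H (M(H) = 9*(H + H) = 9*(2*H) = 18*H)
d(R, q) = -10 (d(R, q) = -10 + 0 = -10)
K(r) = r*(-7 + r) (K(r) = (r + 18*0)*(r - 7) = (r + 0)*(-7 + r) = r*(-7 + r))
K(m) + d(529, 189) = -253*(-7 - 253) - 10 = -253*(-260) - 10 = 65780 - 10 = 65770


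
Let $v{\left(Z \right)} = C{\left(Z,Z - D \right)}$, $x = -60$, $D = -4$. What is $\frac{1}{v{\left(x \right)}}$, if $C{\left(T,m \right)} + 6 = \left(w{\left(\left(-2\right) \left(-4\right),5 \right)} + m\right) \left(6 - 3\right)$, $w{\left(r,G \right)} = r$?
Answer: $- \frac{1}{150} \approx -0.0066667$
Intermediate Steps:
$C{\left(T,m \right)} = 18 + 3 m$ ($C{\left(T,m \right)} = -6 + \left(\left(-2\right) \left(-4\right) + m\right) \left(6 - 3\right) = -6 + \left(8 + m\right) 3 = -6 + \left(24 + 3 m\right) = 18 + 3 m$)
$v{\left(Z \right)} = 30 + 3 Z$ ($v{\left(Z \right)} = 18 + 3 \left(Z - -4\right) = 18 + 3 \left(Z + 4\right) = 18 + 3 \left(4 + Z\right) = 18 + \left(12 + 3 Z\right) = 30 + 3 Z$)
$\frac{1}{v{\left(x \right)}} = \frac{1}{30 + 3 \left(-60\right)} = \frac{1}{30 - 180} = \frac{1}{-150} = - \frac{1}{150}$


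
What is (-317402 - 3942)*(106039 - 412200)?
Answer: 98383000384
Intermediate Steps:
(-317402 - 3942)*(106039 - 412200) = -321344*(-306161) = 98383000384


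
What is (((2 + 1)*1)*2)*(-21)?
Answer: -126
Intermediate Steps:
(((2 + 1)*1)*2)*(-21) = ((3*1)*2)*(-21) = (3*2)*(-21) = 6*(-21) = -126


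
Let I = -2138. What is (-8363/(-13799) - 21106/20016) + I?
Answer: -295320562039/138100392 ≈ -2138.4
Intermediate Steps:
(-8363/(-13799) - 21106/20016) + I = (-8363/(-13799) - 21106/20016) - 2138 = (-8363*(-1/13799) - 21106*1/20016) - 2138 = (8363/13799 - 10553/10008) - 2138 = -61923943/138100392 - 2138 = -295320562039/138100392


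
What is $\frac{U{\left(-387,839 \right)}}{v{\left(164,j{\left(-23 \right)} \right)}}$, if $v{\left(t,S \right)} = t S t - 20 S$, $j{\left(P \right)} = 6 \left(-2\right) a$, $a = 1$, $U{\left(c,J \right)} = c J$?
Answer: $\frac{108231}{107504} \approx 1.0068$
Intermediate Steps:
$U{\left(c,J \right)} = J c$
$j{\left(P \right)} = -12$ ($j{\left(P \right)} = 6 \left(-2\right) 1 = \left(-12\right) 1 = -12$)
$v{\left(t,S \right)} = - 20 S + S t^{2}$ ($v{\left(t,S \right)} = S t t - 20 S = S t^{2} - 20 S = - 20 S + S t^{2}$)
$\frac{U{\left(-387,839 \right)}}{v{\left(164,j{\left(-23 \right)} \right)}} = \frac{839 \left(-387\right)}{\left(-12\right) \left(-20 + 164^{2}\right)} = - \frac{324693}{\left(-12\right) \left(-20 + 26896\right)} = - \frac{324693}{\left(-12\right) 26876} = - \frac{324693}{-322512} = \left(-324693\right) \left(- \frac{1}{322512}\right) = \frac{108231}{107504}$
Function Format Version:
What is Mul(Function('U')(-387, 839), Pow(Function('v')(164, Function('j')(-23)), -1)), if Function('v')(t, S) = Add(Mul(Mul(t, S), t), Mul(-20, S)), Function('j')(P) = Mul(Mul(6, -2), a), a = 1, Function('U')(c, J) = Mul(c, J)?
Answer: Rational(108231, 107504) ≈ 1.0068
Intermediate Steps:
Function('U')(c, J) = Mul(J, c)
Function('j')(P) = -12 (Function('j')(P) = Mul(Mul(6, -2), 1) = Mul(-12, 1) = -12)
Function('v')(t, S) = Add(Mul(-20, S), Mul(S, Pow(t, 2))) (Function('v')(t, S) = Add(Mul(Mul(S, t), t), Mul(-20, S)) = Add(Mul(S, Pow(t, 2)), Mul(-20, S)) = Add(Mul(-20, S), Mul(S, Pow(t, 2))))
Mul(Function('U')(-387, 839), Pow(Function('v')(164, Function('j')(-23)), -1)) = Mul(Mul(839, -387), Pow(Mul(-12, Add(-20, Pow(164, 2))), -1)) = Mul(-324693, Pow(Mul(-12, Add(-20, 26896)), -1)) = Mul(-324693, Pow(Mul(-12, 26876), -1)) = Mul(-324693, Pow(-322512, -1)) = Mul(-324693, Rational(-1, 322512)) = Rational(108231, 107504)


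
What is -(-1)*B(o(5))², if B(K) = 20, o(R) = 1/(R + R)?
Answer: 400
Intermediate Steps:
o(R) = 1/(2*R)
-(-1)*B(o(5))² = -(-1)*20² = -(-1)*400 = -1*(-400) = 400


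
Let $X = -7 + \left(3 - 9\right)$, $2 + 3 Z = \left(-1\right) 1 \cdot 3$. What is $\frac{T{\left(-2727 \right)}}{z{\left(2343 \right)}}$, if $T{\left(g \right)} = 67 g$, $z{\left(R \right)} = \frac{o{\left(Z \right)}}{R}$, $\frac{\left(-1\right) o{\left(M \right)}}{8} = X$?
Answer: $- \frac{428087187}{104} \approx -4.1162 \cdot 10^{6}$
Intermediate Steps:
$Z = - \frac{5}{3}$ ($Z = - \frac{2}{3} + \frac{\left(-1\right) 1 \cdot 3}{3} = - \frac{2}{3} + \frac{\left(-1\right) 3}{3} = - \frac{2}{3} + \frac{1}{3} \left(-3\right) = - \frac{2}{3} - 1 = - \frac{5}{3} \approx -1.6667$)
$X = -13$ ($X = -7 - 6 = -13$)
$o{\left(M \right)} = 104$ ($o{\left(M \right)} = \left(-8\right) \left(-13\right) = 104$)
$z{\left(R \right)} = \frac{104}{R}$
$\frac{T{\left(-2727 \right)}}{z{\left(2343 \right)}} = \frac{67 \left(-2727\right)}{104 \cdot \frac{1}{2343}} = - \frac{182709}{104 \cdot \frac{1}{2343}} = - \frac{182709}{\frac{104}{2343}} = \left(-182709\right) \frac{2343}{104} = - \frac{428087187}{104}$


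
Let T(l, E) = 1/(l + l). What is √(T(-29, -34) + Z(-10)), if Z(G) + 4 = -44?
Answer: I*√161530/58 ≈ 6.9294*I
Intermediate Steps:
Z(G) = -48 (Z(G) = -4 - 44 = -48)
T(l, E) = 1/(2*l)
√(T(-29, -34) + Z(-10)) = √((½)/(-29) - 48) = √((½)*(-1/29) - 48) = √(-1/58 - 48) = √(-2785/58) = I*√161530/58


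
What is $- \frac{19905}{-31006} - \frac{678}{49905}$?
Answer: $\frac{324112319}{515784810} \approx 0.62839$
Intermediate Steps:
$- \frac{19905}{-31006} - \frac{678}{49905} = \left(-19905\right) \left(- \frac{1}{31006}\right) - \frac{226}{16635} = \frac{19905}{31006} - \frac{226}{16635} = \frac{324112319}{515784810}$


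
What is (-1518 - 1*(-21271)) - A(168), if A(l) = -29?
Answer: 19782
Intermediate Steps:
(-1518 - 1*(-21271)) - A(168) = (-1518 - 1*(-21271)) - 1*(-29) = (-1518 + 21271) + 29 = 19753 + 29 = 19782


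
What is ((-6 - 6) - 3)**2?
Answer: 225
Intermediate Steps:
((-6 - 6) - 3)**2 = (-12 - 3)**2 = (-15)**2 = 225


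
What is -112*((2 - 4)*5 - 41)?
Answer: 5712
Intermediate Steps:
-112*((2 - 4)*5 - 41) = -112*(-2*5 - 41) = -112*(-10 - 41) = -112*(-51) = 5712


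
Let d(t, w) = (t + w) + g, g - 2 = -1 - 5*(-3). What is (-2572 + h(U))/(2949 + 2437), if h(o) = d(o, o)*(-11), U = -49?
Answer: -835/2693 ≈ -0.31006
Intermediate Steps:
g = 16 (g = 2 + (-1 - 5*(-3)) = 2 + (-1 + 15) = 2 + 14 = 16)
d(t, w) = 16 + t + w (d(t, w) = (t + w) + 16 = 16 + t + w)
h(o) = -176 - 22*o (h(o) = (16 + o + o)*(-11) = (16 + 2*o)*(-11) = -176 - 22*o)
(-2572 + h(U))/(2949 + 2437) = (-2572 + (-176 - 22*(-49)))/(2949 + 2437) = (-2572 + (-176 + 1078))/5386 = (-2572 + 902)*(1/5386) = -1670*1/5386 = -835/2693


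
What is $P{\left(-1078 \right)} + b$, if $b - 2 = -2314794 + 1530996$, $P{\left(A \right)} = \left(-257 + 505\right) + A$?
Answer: $-784626$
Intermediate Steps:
$P{\left(A \right)} = 248 + A$
$b = -783796$ ($b = 2 + \left(-2314794 + 1530996\right) = 2 - 783798 = -783796$)
$P{\left(-1078 \right)} + b = \left(248 - 1078\right) - 783796 = -830 - 783796 = -784626$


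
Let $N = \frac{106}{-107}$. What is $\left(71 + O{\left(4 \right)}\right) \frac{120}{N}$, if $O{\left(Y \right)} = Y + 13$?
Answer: $- \frac{564960}{53} \approx -10660.0$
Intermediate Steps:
$N = - \frac{106}{107}$ ($N = 106 \left(- \frac{1}{107}\right) = - \frac{106}{107} \approx -0.99065$)
$O{\left(Y \right)} = 13 + Y$
$\left(71 + O{\left(4 \right)}\right) \frac{120}{N} = \left(71 + \left(13 + 4\right)\right) \frac{120}{- \frac{106}{107}} = \left(71 + 17\right) 120 \left(- \frac{107}{106}\right) = 88 \left(- \frac{6420}{53}\right) = - \frac{564960}{53}$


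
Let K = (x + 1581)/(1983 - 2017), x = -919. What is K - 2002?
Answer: -34365/17 ≈ -2021.5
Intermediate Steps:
K = -331/17 (K = (-919 + 1581)/(1983 - 2017) = 662/(-34) = 662*(-1/34) = -331/17 ≈ -19.471)
K - 2002 = -331/17 - 2002 = -34365/17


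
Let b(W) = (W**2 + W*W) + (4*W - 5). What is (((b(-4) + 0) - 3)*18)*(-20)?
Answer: -2880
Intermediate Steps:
b(W) = -5 + 2*W**2 + 4*W (b(W) = (W**2 + W**2) + (-5 + 4*W) = 2*W**2 + (-5 + 4*W) = -5 + 2*W**2 + 4*W)
(((b(-4) + 0) - 3)*18)*(-20) = ((((-5 + 2*(-4)**2 + 4*(-4)) + 0) - 3)*18)*(-20) = ((((-5 + 2*16 - 16) + 0) - 3)*18)*(-20) = ((((-5 + 32 - 16) + 0) - 3)*18)*(-20) = (((11 + 0) - 3)*18)*(-20) = ((11 - 3)*18)*(-20) = (8*18)*(-20) = 144*(-20) = -2880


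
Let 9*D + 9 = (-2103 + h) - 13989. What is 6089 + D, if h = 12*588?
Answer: 5084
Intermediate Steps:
h = 7056
D = -1005 (D = -1 + ((-2103 + 7056) - 13989)/9 = -1 + (4953 - 13989)/9 = -1 + (⅑)*(-9036) = -1 - 1004 = -1005)
6089 + D = 6089 - 1005 = 5084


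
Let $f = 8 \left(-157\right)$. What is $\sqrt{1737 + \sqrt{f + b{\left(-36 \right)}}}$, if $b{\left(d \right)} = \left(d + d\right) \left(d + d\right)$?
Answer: $\sqrt{1737 + 2 \sqrt{982}} \approx 42.423$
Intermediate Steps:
$f = -1256$
$b{\left(d \right)} = 4 d^{2}$ ($b{\left(d \right)} = 2 d 2 d = 4 d^{2}$)
$\sqrt{1737 + \sqrt{f + b{\left(-36 \right)}}} = \sqrt{1737 + \sqrt{-1256 + 4 \left(-36\right)^{2}}} = \sqrt{1737 + \sqrt{-1256 + 4 \cdot 1296}} = \sqrt{1737 + \sqrt{-1256 + 5184}} = \sqrt{1737 + \sqrt{3928}} = \sqrt{1737 + 2 \sqrt{982}}$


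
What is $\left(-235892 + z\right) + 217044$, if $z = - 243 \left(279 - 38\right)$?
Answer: $-77411$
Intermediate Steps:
$z = -58563$ ($z = \left(-243\right) 241 = -58563$)
$\left(-235892 + z\right) + 217044 = \left(-235892 - 58563\right) + 217044 = -294455 + 217044 = -77411$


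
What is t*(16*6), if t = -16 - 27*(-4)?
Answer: 8832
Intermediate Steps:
t = 92 (t = -16 + 108 = 92)
t*(16*6) = 92*(16*6) = 92*96 = 8832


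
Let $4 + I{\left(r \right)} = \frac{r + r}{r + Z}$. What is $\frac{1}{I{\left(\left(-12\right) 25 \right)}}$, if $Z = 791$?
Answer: $- \frac{491}{2564} \approx -0.1915$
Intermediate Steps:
$I{\left(r \right)} = -4 + \frac{2 r}{791 + r}$ ($I{\left(r \right)} = -4 + \frac{r + r}{r + 791} = -4 + \frac{2 r}{791 + r}$)
$\frac{1}{I{\left(\left(-12\right) 25 \right)}} = \frac{1}{2 \frac{1}{791 - 300} \left(-1582 - \left(-12\right) 25\right)} = \frac{1}{2 \frac{1}{791 - 300} \left(-1582 - -300\right)} = \frac{1}{2 \cdot \frac{1}{491} \left(-1582 + 300\right)} = \frac{1}{2 \cdot \frac{1}{491} \left(-1282\right)} = \frac{1}{- \frac{2564}{491}} = - \frac{491}{2564}$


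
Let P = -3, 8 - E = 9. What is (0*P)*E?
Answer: 0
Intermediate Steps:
E = -1 (E = 8 - 1*9 = 8 - 9 = -1)
(0*P)*E = (0*(-3))*(-1) = 0*(-1) = 0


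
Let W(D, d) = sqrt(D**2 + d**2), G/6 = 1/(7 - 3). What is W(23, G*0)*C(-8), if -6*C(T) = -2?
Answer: 23/3 ≈ 7.6667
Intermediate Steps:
C(T) = 1/3 (C(T) = -1/6*(-2) = 1/3)
G = 3/2 (G = 6/(7 - 3) = 6/4 = 6*(1/4) = 3/2 ≈ 1.5000)
W(23, G*0)*C(-8) = sqrt(23**2 + ((3/2)*0)**2)*(1/3) = sqrt(529 + 0**2)*(1/3) = sqrt(529 + 0)*(1/3) = sqrt(529)*(1/3) = 23*(1/3) = 23/3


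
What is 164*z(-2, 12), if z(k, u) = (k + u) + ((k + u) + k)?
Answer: 2952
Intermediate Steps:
z(k, u) = 2*u + 3*k (z(k, u) = (k + u) + (u + 2*k) = 2*u + 3*k)
164*z(-2, 12) = 164*(2*12 + 3*(-2)) = 164*(24 - 6) = 164*18 = 2952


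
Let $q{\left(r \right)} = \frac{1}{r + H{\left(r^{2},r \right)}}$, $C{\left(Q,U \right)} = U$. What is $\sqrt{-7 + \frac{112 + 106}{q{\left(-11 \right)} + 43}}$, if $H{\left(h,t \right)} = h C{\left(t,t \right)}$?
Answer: $\frac{i \sqrt{6427125195}}{57705} \approx 1.3893 i$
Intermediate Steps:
$H{\left(h,t \right)} = h t$
$q{\left(r \right)} = \frac{1}{r + r^{3}}$ ($q{\left(r \right)} = \frac{1}{r + r^{2} r} = \frac{1}{r + r^{3}}$)
$\sqrt{-7 + \frac{112 + 106}{q{\left(-11 \right)} + 43}} = \sqrt{-7 + \frac{112 + 106}{\frac{1}{-11 + \left(-11\right)^{3}} + 43}} = \sqrt{-7 + \frac{218}{\frac{1}{-11 - 1331} + 43}} = \sqrt{-7 + \frac{218}{\frac{1}{-1342} + 43}} = \sqrt{-7 + \frac{218}{- \frac{1}{1342} + 43}} = \sqrt{-7 + \frac{218}{\frac{57705}{1342}}} = \sqrt{-7 + 218 \cdot \frac{1342}{57705}} = \sqrt{-7 + \frac{292556}{57705}} = \sqrt{- \frac{111379}{57705}} = \frac{i \sqrt{6427125195}}{57705}$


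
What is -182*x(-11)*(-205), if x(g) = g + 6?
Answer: -186550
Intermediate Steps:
x(g) = 6 + g
-182*x(-11)*(-205) = -182*(6 - 11)*(-205) = -182*(-5)*(-205) = 910*(-205) = -186550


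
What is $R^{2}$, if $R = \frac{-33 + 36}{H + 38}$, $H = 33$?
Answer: $\frac{9}{5041} \approx 0.0017854$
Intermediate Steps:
$R = \frac{3}{71}$ ($R = \frac{-33 + 36}{33 + 38} = \frac{3}{71} \approx 0.042253$)
$R^{2} = \left(\frac{3}{71}\right)^{2} = \frac{9}{5041}$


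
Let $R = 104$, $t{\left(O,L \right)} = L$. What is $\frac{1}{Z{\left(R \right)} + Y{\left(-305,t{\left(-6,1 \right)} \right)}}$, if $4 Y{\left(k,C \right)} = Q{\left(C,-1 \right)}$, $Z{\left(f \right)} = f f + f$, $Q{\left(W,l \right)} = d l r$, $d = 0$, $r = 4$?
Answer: $\frac{1}{10920} \approx 9.1575 \cdot 10^{-5}$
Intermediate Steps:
$Q{\left(W,l \right)} = 0$ ($Q{\left(W,l \right)} = 0 l 4 = 0 \cdot 4 = 0$)
$Z{\left(f \right)} = f + f^{2}$ ($Z{\left(f \right)} = f^{2} + f = f + f^{2}$)
$Y{\left(k,C \right)} = 0$ ($Y{\left(k,C \right)} = \frac{1}{4} \cdot 0 = 0$)
$\frac{1}{Z{\left(R \right)} + Y{\left(-305,t{\left(-6,1 \right)} \right)}} = \frac{1}{104 \left(1 + 104\right) + 0} = \frac{1}{104 \cdot 105 + 0} = \frac{1}{10920 + 0} = \frac{1}{10920}$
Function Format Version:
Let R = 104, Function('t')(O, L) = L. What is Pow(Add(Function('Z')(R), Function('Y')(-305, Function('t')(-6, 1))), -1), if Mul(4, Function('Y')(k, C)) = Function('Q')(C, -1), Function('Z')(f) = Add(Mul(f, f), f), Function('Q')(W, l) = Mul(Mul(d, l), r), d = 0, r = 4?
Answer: Rational(1, 10920) ≈ 9.1575e-5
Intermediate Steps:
Function('Q')(W, l) = 0 (Function('Q')(W, l) = Mul(Mul(0, l), 4) = Mul(0, 4) = 0)
Function('Z')(f) = Add(f, Pow(f, 2)) (Function('Z')(f) = Add(Pow(f, 2), f) = Add(f, Pow(f, 2)))
Function('Y')(k, C) = 0 (Function('Y')(k, C) = Mul(Rational(1, 4), 0) = 0)
Pow(Add(Function('Z')(R), Function('Y')(-305, Function('t')(-6, 1))), -1) = Pow(Add(Mul(104, Add(1, 104)), 0), -1) = Pow(Add(Mul(104, 105), 0), -1) = Pow(Add(10920, 0), -1) = Pow(10920, -1) = Rational(1, 10920)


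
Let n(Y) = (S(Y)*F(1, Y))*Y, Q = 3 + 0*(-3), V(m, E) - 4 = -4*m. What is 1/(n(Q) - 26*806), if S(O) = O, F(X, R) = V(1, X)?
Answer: -1/20956 ≈ -4.7719e-5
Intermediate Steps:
V(m, E) = 4 - 4*m
F(X, R) = 0 (F(X, R) = 4 - 4*1 = 4 - 4 = 0)
Q = 3 (Q = 3 + 0 = 3)
n(Y) = 0 (n(Y) = (Y*0)*Y = 0*Y = 0)
1/(n(Q) - 26*806) = 1/(0 - 26*806) = 1/(0 - 20956) = 1/(-20956) = -1/20956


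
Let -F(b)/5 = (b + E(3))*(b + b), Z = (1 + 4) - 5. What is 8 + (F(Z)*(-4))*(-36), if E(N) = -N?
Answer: 8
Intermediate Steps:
Z = 0 (Z = 5 - 5 = 0)
F(b) = -10*b*(-3 + b) (F(b) = -5*(b - 1*3)*(b + b) = -5*(b - 3)*2*b = -5*(-3 + b)*2*b = -10*b*(-3 + b))
8 + (F(Z)*(-4))*(-36) = 8 + ((10*0*(3 - 1*0))*(-4))*(-36) = 8 + ((10*0*(3 + 0))*(-4))*(-36) = 8 + ((10*0*3)*(-4))*(-36) = 8 + (0*(-4))*(-36) = 8 + 0*(-36) = 8 + 0 = 8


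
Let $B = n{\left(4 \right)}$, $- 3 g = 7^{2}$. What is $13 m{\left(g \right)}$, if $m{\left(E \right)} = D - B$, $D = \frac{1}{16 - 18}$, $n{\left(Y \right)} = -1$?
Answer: $\frac{13}{2} \approx 6.5$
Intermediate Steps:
$D = - \frac{1}{2}$ ($D = \frac{1}{-2} = - \frac{1}{2} \approx -0.5$)
$g = - \frac{49}{3}$ ($g = - \frac{7^{2}}{3} = \left(- \frac{1}{3}\right) 49 = - \frac{49}{3} \approx -16.333$)
$B = -1$
$m{\left(E \right)} = \frac{1}{2}$ ($m{\left(E \right)} = - \frac{1}{2} - -1 = - \frac{1}{2} + 1 = \frac{1}{2}$)
$13 m{\left(g \right)} = 13 \cdot \frac{1}{2} = \frac{13}{2}$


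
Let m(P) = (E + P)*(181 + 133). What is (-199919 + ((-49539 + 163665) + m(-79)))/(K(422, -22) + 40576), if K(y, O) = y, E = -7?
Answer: -37599/13666 ≈ -2.7513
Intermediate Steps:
m(P) = -2198 + 314*P (m(P) = (-7 + P)*(181 + 133) = (-7 + P)*314 = -2198 + 314*P)
(-199919 + ((-49539 + 163665) + m(-79)))/(K(422, -22) + 40576) = (-199919 + ((-49539 + 163665) + (-2198 + 314*(-79))))/(422 + 40576) = (-199919 + (114126 + (-2198 - 24806)))/40998 = (-199919 + (114126 - 27004))*(1/40998) = (-199919 + 87122)*(1/40998) = -112797*1/40998 = -37599/13666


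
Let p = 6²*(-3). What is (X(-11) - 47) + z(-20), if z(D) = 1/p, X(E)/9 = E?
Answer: -15769/108 ≈ -146.01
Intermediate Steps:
p = -108 (p = 36*(-3) = -108)
X(E) = 9*E
z(D) = -1/108 (z(D) = 1/(-108) = -1/108)
(X(-11) - 47) + z(-20) = (9*(-11) - 47) - 1/108 = (-99 - 47) - 1/108 = -146 - 1/108 = -15769/108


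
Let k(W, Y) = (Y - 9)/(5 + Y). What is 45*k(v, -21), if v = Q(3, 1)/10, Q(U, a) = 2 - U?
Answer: 675/8 ≈ 84.375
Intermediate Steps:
v = -1/10 (v = (2 - 1*3)/10 = (2 - 3)*(1/10) = -1*1/10 = -1/10 ≈ -0.10000)
k(W, Y) = (-9 + Y)/(5 + Y)
45*k(v, -21) = 45*((-9 - 21)/(5 - 21)) = 45*(-30/(-16)) = 45*(-1/16*(-30)) = 45*(15/8) = 675/8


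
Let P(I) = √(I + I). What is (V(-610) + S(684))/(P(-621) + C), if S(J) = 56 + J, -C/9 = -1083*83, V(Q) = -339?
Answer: 12015163/24240097009 - 401*I*√138/218160873081 ≈ 0.00049567 - 2.1593e-8*I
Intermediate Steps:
P(I) = √2*√I (P(I) = √(2*I) = √2*√I)
C = 809001 (C = -(-9747)*83 = -9*(-89889) = 809001)
(V(-610) + S(684))/(P(-621) + C) = (-339 + (56 + 684))/(√2*√(-621) + 809001) = (-339 + 740)/(√2*(3*I*√69) + 809001) = 401/(3*I*√138 + 809001) = 401/(809001 + 3*I*√138)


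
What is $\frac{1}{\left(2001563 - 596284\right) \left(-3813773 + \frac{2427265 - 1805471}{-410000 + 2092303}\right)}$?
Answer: $- \frac{1682303}{9016159240079466575} \approx -1.8659 \cdot 10^{-13}$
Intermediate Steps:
$\frac{1}{\left(2001563 - 596284\right) \left(-3813773 + \frac{2427265 - 1805471}{-410000 + 2092303}\right)} = \frac{1}{1405279 \left(-3813773 + \frac{621794}{1682303}\right)} = \frac{1}{1405279 \left(- \frac{6415921137425}{1682303}\right)} = \frac{1}{- \frac{9016159240079466575}{1682303}} = - \frac{1682303}{9016159240079466575}$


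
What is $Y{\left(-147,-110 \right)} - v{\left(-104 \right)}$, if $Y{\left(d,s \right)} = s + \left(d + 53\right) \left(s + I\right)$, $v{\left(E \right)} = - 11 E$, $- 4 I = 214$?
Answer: $14115$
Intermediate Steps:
$I = - \frac{107}{2}$ ($I = \left(- \frac{1}{4}\right) 214 = - \frac{107}{2} \approx -53.5$)
$Y{\left(d,s \right)} = s + \left(53 + d\right) \left(- \frac{107}{2} + s\right)$ ($Y{\left(d,s \right)} = s + \left(d + 53\right) \left(s - \frac{107}{2}\right) = s + \left(53 + d\right) \left(- \frac{107}{2} + s\right)$)
$Y{\left(-147,-110 \right)} - v{\left(-104 \right)} = \left(- \frac{5671}{2} + 54 \left(-110\right) - - \frac{15729}{2} - -16170\right) - \left(-11\right) \left(-104\right) = \left(- \frac{5671}{2} - 5940 + \frac{15729}{2} + 16170\right) - 1144 = 15259 - 1144 = 14115$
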